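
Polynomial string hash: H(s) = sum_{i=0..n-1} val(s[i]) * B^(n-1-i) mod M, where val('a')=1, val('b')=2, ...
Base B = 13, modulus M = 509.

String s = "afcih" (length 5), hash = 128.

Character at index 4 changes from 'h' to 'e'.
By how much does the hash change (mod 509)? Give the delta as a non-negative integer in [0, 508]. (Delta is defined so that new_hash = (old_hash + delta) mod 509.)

Answer: 506

Derivation:
Delta formula: (val(new) - val(old)) * B^(n-1-k) mod M
  val('e') - val('h') = 5 - 8 = -3
  B^(n-1-k) = 13^0 mod 509 = 1
  Delta = -3 * 1 mod 509 = 506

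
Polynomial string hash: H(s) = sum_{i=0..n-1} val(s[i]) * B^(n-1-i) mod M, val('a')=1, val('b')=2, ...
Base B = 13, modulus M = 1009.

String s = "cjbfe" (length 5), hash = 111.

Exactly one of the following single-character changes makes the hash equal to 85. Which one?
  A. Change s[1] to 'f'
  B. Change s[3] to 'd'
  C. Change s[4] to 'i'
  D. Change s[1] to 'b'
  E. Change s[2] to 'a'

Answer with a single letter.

Option A: s[1]='j'->'f', delta=(6-10)*13^3 mod 1009 = 293, hash=111+293 mod 1009 = 404
Option B: s[3]='f'->'d', delta=(4-6)*13^1 mod 1009 = 983, hash=111+983 mod 1009 = 85 <-- target
Option C: s[4]='e'->'i', delta=(9-5)*13^0 mod 1009 = 4, hash=111+4 mod 1009 = 115
Option D: s[1]='j'->'b', delta=(2-10)*13^3 mod 1009 = 586, hash=111+586 mod 1009 = 697
Option E: s[2]='b'->'a', delta=(1-2)*13^2 mod 1009 = 840, hash=111+840 mod 1009 = 951

Answer: B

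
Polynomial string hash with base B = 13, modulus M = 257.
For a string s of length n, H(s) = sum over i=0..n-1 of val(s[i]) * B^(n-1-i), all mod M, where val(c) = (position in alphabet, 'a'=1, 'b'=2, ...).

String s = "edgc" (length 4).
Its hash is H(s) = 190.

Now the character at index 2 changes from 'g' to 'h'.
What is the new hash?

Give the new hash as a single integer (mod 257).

val('g') = 7, val('h') = 8
Position k = 2, exponent = n-1-k = 1
B^1 mod M = 13^1 mod 257 = 13
Delta = (8 - 7) * 13 mod 257 = 13
New hash = (190 + 13) mod 257 = 203

Answer: 203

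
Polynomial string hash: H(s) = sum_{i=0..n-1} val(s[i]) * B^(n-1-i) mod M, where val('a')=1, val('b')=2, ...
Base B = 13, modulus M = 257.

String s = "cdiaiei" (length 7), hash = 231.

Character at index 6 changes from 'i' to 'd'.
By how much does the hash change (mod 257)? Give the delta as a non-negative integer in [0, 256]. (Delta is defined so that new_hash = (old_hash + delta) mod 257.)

Answer: 252

Derivation:
Delta formula: (val(new) - val(old)) * B^(n-1-k) mod M
  val('d') - val('i') = 4 - 9 = -5
  B^(n-1-k) = 13^0 mod 257 = 1
  Delta = -5 * 1 mod 257 = 252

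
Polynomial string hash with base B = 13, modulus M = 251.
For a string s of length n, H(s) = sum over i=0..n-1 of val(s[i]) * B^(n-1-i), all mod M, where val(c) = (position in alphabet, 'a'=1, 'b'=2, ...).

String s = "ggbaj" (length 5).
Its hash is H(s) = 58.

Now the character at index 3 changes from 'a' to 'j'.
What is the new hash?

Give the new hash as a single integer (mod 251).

Answer: 175

Derivation:
val('a') = 1, val('j') = 10
Position k = 3, exponent = n-1-k = 1
B^1 mod M = 13^1 mod 251 = 13
Delta = (10 - 1) * 13 mod 251 = 117
New hash = (58 + 117) mod 251 = 175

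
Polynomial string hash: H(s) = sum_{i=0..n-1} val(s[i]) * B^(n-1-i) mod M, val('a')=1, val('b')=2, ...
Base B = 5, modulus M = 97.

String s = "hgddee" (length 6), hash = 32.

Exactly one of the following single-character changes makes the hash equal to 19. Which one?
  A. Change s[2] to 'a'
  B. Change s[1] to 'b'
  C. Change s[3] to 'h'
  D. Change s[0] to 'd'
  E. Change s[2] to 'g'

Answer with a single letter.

Answer: E

Derivation:
Option A: s[2]='d'->'a', delta=(1-4)*5^3 mod 97 = 13, hash=32+13 mod 97 = 45
Option B: s[1]='g'->'b', delta=(2-7)*5^4 mod 97 = 76, hash=32+76 mod 97 = 11
Option C: s[3]='d'->'h', delta=(8-4)*5^2 mod 97 = 3, hash=32+3 mod 97 = 35
Option D: s[0]='h'->'d', delta=(4-8)*5^5 mod 97 = 13, hash=32+13 mod 97 = 45
Option E: s[2]='d'->'g', delta=(7-4)*5^3 mod 97 = 84, hash=32+84 mod 97 = 19 <-- target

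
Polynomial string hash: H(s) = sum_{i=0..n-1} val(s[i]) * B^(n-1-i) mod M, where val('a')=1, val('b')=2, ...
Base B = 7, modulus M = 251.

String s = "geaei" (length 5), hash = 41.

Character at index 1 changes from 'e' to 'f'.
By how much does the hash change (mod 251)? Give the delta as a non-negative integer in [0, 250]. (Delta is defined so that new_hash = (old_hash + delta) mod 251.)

Answer: 92

Derivation:
Delta formula: (val(new) - val(old)) * B^(n-1-k) mod M
  val('f') - val('e') = 6 - 5 = 1
  B^(n-1-k) = 7^3 mod 251 = 92
  Delta = 1 * 92 mod 251 = 92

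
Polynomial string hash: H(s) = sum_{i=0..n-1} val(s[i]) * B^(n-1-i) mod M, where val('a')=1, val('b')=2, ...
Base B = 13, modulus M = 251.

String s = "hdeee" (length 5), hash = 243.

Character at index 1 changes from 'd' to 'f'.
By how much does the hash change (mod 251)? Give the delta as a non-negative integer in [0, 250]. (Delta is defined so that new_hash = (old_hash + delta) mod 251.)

Delta formula: (val(new) - val(old)) * B^(n-1-k) mod M
  val('f') - val('d') = 6 - 4 = 2
  B^(n-1-k) = 13^3 mod 251 = 189
  Delta = 2 * 189 mod 251 = 127

Answer: 127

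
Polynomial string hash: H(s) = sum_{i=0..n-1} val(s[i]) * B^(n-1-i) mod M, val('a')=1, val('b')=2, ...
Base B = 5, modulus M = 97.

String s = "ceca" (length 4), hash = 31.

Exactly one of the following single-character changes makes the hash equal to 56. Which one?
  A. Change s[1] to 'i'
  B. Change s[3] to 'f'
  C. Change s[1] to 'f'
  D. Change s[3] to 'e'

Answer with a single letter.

Option A: s[1]='e'->'i', delta=(9-5)*5^2 mod 97 = 3, hash=31+3 mod 97 = 34
Option B: s[3]='a'->'f', delta=(6-1)*5^0 mod 97 = 5, hash=31+5 mod 97 = 36
Option C: s[1]='e'->'f', delta=(6-5)*5^2 mod 97 = 25, hash=31+25 mod 97 = 56 <-- target
Option D: s[3]='a'->'e', delta=(5-1)*5^0 mod 97 = 4, hash=31+4 mod 97 = 35

Answer: C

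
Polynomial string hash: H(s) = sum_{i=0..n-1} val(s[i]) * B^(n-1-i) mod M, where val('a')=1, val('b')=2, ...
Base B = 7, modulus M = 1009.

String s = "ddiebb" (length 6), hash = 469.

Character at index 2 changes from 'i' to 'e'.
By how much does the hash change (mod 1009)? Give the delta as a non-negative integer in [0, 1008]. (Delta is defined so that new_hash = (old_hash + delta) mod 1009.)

Answer: 646

Derivation:
Delta formula: (val(new) - val(old)) * B^(n-1-k) mod M
  val('e') - val('i') = 5 - 9 = -4
  B^(n-1-k) = 7^3 mod 1009 = 343
  Delta = -4 * 343 mod 1009 = 646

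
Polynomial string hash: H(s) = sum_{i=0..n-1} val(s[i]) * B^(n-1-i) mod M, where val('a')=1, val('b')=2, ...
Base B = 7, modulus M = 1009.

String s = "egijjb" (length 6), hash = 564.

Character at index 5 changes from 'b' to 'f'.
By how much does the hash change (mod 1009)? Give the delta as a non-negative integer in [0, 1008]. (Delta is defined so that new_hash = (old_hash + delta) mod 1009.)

Delta formula: (val(new) - val(old)) * B^(n-1-k) mod M
  val('f') - val('b') = 6 - 2 = 4
  B^(n-1-k) = 7^0 mod 1009 = 1
  Delta = 4 * 1 mod 1009 = 4

Answer: 4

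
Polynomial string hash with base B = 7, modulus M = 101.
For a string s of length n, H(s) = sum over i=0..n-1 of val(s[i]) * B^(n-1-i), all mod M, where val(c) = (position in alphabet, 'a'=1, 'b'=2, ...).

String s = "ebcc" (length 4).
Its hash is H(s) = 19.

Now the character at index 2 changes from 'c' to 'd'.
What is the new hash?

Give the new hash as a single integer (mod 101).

val('c') = 3, val('d') = 4
Position k = 2, exponent = n-1-k = 1
B^1 mod M = 7^1 mod 101 = 7
Delta = (4 - 3) * 7 mod 101 = 7
New hash = (19 + 7) mod 101 = 26

Answer: 26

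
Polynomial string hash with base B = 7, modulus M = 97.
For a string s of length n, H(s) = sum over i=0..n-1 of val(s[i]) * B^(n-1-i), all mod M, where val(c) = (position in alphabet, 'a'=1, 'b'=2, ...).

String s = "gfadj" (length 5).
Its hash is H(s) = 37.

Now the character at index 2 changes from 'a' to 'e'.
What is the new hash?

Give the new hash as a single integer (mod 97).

Answer: 39

Derivation:
val('a') = 1, val('e') = 5
Position k = 2, exponent = n-1-k = 2
B^2 mod M = 7^2 mod 97 = 49
Delta = (5 - 1) * 49 mod 97 = 2
New hash = (37 + 2) mod 97 = 39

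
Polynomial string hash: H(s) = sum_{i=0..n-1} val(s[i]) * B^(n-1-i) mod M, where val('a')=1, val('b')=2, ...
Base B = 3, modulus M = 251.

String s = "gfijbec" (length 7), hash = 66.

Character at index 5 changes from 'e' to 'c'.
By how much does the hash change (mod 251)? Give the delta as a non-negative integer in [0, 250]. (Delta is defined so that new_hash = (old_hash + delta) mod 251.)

Delta formula: (val(new) - val(old)) * B^(n-1-k) mod M
  val('c') - val('e') = 3 - 5 = -2
  B^(n-1-k) = 3^1 mod 251 = 3
  Delta = -2 * 3 mod 251 = 245

Answer: 245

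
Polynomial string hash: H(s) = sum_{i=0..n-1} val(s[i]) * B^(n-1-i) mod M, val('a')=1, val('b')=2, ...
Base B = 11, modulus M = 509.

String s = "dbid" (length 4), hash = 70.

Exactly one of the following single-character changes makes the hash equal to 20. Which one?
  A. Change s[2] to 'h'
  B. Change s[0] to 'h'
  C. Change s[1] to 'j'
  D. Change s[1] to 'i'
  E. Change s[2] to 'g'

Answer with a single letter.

Answer: C

Derivation:
Option A: s[2]='i'->'h', delta=(8-9)*11^1 mod 509 = 498, hash=70+498 mod 509 = 59
Option B: s[0]='d'->'h', delta=(8-4)*11^3 mod 509 = 234, hash=70+234 mod 509 = 304
Option C: s[1]='b'->'j', delta=(10-2)*11^2 mod 509 = 459, hash=70+459 mod 509 = 20 <-- target
Option D: s[1]='b'->'i', delta=(9-2)*11^2 mod 509 = 338, hash=70+338 mod 509 = 408
Option E: s[2]='i'->'g', delta=(7-9)*11^1 mod 509 = 487, hash=70+487 mod 509 = 48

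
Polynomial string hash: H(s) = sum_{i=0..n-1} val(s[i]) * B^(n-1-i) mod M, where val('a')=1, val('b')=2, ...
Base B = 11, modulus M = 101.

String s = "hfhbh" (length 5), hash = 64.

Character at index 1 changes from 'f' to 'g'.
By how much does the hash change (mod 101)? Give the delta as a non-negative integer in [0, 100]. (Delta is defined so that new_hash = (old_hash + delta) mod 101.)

Delta formula: (val(new) - val(old)) * B^(n-1-k) mod M
  val('g') - val('f') = 7 - 6 = 1
  B^(n-1-k) = 11^3 mod 101 = 18
  Delta = 1 * 18 mod 101 = 18

Answer: 18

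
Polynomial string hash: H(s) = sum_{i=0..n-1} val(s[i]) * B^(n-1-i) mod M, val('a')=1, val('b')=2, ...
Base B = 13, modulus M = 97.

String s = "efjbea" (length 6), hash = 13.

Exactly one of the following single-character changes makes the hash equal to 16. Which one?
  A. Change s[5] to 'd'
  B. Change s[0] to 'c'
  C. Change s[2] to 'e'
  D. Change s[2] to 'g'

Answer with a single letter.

Answer: A

Derivation:
Option A: s[5]='a'->'d', delta=(4-1)*13^0 mod 97 = 3, hash=13+3 mod 97 = 16 <-- target
Option B: s[0]='e'->'c', delta=(3-5)*13^5 mod 97 = 46, hash=13+46 mod 97 = 59
Option C: s[2]='j'->'e', delta=(5-10)*13^3 mod 97 = 73, hash=13+73 mod 97 = 86
Option D: s[2]='j'->'g', delta=(7-10)*13^3 mod 97 = 5, hash=13+5 mod 97 = 18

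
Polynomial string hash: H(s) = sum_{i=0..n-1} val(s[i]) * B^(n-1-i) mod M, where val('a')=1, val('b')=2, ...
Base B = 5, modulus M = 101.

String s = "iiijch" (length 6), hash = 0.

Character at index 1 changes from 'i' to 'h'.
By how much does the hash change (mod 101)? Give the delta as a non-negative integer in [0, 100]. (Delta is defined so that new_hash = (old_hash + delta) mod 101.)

Delta formula: (val(new) - val(old)) * B^(n-1-k) mod M
  val('h') - val('i') = 8 - 9 = -1
  B^(n-1-k) = 5^4 mod 101 = 19
  Delta = -1 * 19 mod 101 = 82

Answer: 82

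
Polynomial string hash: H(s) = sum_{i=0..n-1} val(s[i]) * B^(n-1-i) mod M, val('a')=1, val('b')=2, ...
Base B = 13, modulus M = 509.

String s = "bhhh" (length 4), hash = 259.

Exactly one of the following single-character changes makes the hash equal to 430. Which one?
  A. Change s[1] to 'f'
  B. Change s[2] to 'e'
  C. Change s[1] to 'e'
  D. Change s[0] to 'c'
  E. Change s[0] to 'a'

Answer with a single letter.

Option A: s[1]='h'->'f', delta=(6-8)*13^2 mod 509 = 171, hash=259+171 mod 509 = 430 <-- target
Option B: s[2]='h'->'e', delta=(5-8)*13^1 mod 509 = 470, hash=259+470 mod 509 = 220
Option C: s[1]='h'->'e', delta=(5-8)*13^2 mod 509 = 2, hash=259+2 mod 509 = 261
Option D: s[0]='b'->'c', delta=(3-2)*13^3 mod 509 = 161, hash=259+161 mod 509 = 420
Option E: s[0]='b'->'a', delta=(1-2)*13^3 mod 509 = 348, hash=259+348 mod 509 = 98

Answer: A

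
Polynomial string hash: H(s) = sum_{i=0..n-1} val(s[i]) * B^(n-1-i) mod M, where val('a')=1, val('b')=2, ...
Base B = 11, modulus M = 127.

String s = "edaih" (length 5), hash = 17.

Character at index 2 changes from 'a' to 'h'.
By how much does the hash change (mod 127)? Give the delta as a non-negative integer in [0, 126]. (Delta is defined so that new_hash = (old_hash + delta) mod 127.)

Delta formula: (val(new) - val(old)) * B^(n-1-k) mod M
  val('h') - val('a') = 8 - 1 = 7
  B^(n-1-k) = 11^2 mod 127 = 121
  Delta = 7 * 121 mod 127 = 85

Answer: 85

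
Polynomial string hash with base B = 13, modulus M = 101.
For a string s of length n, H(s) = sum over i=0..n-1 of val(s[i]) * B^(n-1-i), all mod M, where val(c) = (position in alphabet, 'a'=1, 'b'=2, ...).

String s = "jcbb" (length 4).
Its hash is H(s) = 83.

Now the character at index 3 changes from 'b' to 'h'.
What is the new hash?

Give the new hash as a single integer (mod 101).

Answer: 89

Derivation:
val('b') = 2, val('h') = 8
Position k = 3, exponent = n-1-k = 0
B^0 mod M = 13^0 mod 101 = 1
Delta = (8 - 2) * 1 mod 101 = 6
New hash = (83 + 6) mod 101 = 89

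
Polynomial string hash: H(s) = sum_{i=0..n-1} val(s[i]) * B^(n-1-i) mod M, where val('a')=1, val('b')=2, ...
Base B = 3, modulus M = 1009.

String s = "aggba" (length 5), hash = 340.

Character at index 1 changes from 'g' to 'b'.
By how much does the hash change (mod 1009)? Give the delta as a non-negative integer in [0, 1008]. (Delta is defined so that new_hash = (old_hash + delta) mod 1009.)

Answer: 874

Derivation:
Delta formula: (val(new) - val(old)) * B^(n-1-k) mod M
  val('b') - val('g') = 2 - 7 = -5
  B^(n-1-k) = 3^3 mod 1009 = 27
  Delta = -5 * 27 mod 1009 = 874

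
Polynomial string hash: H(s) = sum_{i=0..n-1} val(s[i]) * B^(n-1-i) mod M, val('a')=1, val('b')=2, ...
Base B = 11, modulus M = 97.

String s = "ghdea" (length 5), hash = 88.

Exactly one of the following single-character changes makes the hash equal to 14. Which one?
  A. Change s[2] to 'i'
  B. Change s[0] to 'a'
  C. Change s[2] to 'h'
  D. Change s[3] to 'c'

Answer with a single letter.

Answer: A

Derivation:
Option A: s[2]='d'->'i', delta=(9-4)*11^2 mod 97 = 23, hash=88+23 mod 97 = 14 <-- target
Option B: s[0]='g'->'a', delta=(1-7)*11^4 mod 97 = 36, hash=88+36 mod 97 = 27
Option C: s[2]='d'->'h', delta=(8-4)*11^2 mod 97 = 96, hash=88+96 mod 97 = 87
Option D: s[3]='e'->'c', delta=(3-5)*11^1 mod 97 = 75, hash=88+75 mod 97 = 66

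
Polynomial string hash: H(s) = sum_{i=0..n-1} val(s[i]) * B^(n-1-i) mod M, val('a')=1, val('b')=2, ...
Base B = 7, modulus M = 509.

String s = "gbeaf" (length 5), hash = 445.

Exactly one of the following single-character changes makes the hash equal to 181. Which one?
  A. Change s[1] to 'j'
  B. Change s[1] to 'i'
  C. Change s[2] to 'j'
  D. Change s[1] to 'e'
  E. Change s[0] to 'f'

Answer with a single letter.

Answer: C

Derivation:
Option A: s[1]='b'->'j', delta=(10-2)*7^3 mod 509 = 199, hash=445+199 mod 509 = 135
Option B: s[1]='b'->'i', delta=(9-2)*7^3 mod 509 = 365, hash=445+365 mod 509 = 301
Option C: s[2]='e'->'j', delta=(10-5)*7^2 mod 509 = 245, hash=445+245 mod 509 = 181 <-- target
Option D: s[1]='b'->'e', delta=(5-2)*7^3 mod 509 = 11, hash=445+11 mod 509 = 456
Option E: s[0]='g'->'f', delta=(6-7)*7^4 mod 509 = 144, hash=445+144 mod 509 = 80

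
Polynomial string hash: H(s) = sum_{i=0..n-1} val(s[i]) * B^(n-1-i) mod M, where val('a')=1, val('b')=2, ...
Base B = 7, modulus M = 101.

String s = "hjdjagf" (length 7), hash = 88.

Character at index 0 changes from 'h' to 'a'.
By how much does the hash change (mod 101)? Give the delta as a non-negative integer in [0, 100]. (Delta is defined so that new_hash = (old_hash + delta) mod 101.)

Delta formula: (val(new) - val(old)) * B^(n-1-k) mod M
  val('a') - val('h') = 1 - 8 = -7
  B^(n-1-k) = 7^6 mod 101 = 85
  Delta = -7 * 85 mod 101 = 11

Answer: 11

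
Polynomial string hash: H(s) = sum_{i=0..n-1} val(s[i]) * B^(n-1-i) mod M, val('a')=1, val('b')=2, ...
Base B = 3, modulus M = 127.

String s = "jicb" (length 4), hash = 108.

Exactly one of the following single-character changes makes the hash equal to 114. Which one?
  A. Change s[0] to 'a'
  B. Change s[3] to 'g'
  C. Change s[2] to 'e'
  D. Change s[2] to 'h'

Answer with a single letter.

Answer: C

Derivation:
Option A: s[0]='j'->'a', delta=(1-10)*3^3 mod 127 = 11, hash=108+11 mod 127 = 119
Option B: s[3]='b'->'g', delta=(7-2)*3^0 mod 127 = 5, hash=108+5 mod 127 = 113
Option C: s[2]='c'->'e', delta=(5-3)*3^1 mod 127 = 6, hash=108+6 mod 127 = 114 <-- target
Option D: s[2]='c'->'h', delta=(8-3)*3^1 mod 127 = 15, hash=108+15 mod 127 = 123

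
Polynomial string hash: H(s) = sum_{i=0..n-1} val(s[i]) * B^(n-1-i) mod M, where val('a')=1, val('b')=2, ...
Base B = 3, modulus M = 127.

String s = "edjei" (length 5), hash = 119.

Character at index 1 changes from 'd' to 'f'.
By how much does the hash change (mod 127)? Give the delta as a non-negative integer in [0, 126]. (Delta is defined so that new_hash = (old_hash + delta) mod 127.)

Answer: 54

Derivation:
Delta formula: (val(new) - val(old)) * B^(n-1-k) mod M
  val('f') - val('d') = 6 - 4 = 2
  B^(n-1-k) = 3^3 mod 127 = 27
  Delta = 2 * 27 mod 127 = 54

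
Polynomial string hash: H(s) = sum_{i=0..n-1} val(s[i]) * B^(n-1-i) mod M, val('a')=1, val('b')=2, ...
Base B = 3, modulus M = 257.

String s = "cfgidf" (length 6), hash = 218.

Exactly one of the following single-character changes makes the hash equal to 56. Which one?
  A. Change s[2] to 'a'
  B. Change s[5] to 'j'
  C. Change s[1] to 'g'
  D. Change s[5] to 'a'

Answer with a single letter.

Option A: s[2]='g'->'a', delta=(1-7)*3^3 mod 257 = 95, hash=218+95 mod 257 = 56 <-- target
Option B: s[5]='f'->'j', delta=(10-6)*3^0 mod 257 = 4, hash=218+4 mod 257 = 222
Option C: s[1]='f'->'g', delta=(7-6)*3^4 mod 257 = 81, hash=218+81 mod 257 = 42
Option D: s[5]='f'->'a', delta=(1-6)*3^0 mod 257 = 252, hash=218+252 mod 257 = 213

Answer: A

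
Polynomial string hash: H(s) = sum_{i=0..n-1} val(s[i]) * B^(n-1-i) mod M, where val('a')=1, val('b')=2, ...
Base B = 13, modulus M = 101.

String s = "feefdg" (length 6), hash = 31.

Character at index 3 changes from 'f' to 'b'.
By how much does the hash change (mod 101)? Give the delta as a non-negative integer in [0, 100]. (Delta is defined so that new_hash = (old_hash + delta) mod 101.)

Delta formula: (val(new) - val(old)) * B^(n-1-k) mod M
  val('b') - val('f') = 2 - 6 = -4
  B^(n-1-k) = 13^2 mod 101 = 68
  Delta = -4 * 68 mod 101 = 31

Answer: 31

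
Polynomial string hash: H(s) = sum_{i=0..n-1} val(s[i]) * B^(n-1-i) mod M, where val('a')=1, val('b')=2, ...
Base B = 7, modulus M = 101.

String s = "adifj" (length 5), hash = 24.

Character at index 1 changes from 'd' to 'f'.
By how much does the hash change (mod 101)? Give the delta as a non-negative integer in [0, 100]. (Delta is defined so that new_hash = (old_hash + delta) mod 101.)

Delta formula: (val(new) - val(old)) * B^(n-1-k) mod M
  val('f') - val('d') = 6 - 4 = 2
  B^(n-1-k) = 7^3 mod 101 = 40
  Delta = 2 * 40 mod 101 = 80

Answer: 80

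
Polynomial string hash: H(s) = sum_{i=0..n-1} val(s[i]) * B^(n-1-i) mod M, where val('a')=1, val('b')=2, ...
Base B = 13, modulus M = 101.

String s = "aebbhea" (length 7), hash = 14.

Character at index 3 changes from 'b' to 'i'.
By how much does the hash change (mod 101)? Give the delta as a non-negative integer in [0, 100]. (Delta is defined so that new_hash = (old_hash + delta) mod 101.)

Delta formula: (val(new) - val(old)) * B^(n-1-k) mod M
  val('i') - val('b') = 9 - 2 = 7
  B^(n-1-k) = 13^3 mod 101 = 76
  Delta = 7 * 76 mod 101 = 27

Answer: 27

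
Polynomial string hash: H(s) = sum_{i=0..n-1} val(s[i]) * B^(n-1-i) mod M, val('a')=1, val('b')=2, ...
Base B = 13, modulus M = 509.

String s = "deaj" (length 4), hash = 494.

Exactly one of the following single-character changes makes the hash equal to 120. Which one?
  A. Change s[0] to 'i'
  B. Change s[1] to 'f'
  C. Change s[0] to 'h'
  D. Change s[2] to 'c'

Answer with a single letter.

Answer: C

Derivation:
Option A: s[0]='d'->'i', delta=(9-4)*13^3 mod 509 = 296, hash=494+296 mod 509 = 281
Option B: s[1]='e'->'f', delta=(6-5)*13^2 mod 509 = 169, hash=494+169 mod 509 = 154
Option C: s[0]='d'->'h', delta=(8-4)*13^3 mod 509 = 135, hash=494+135 mod 509 = 120 <-- target
Option D: s[2]='a'->'c', delta=(3-1)*13^1 mod 509 = 26, hash=494+26 mod 509 = 11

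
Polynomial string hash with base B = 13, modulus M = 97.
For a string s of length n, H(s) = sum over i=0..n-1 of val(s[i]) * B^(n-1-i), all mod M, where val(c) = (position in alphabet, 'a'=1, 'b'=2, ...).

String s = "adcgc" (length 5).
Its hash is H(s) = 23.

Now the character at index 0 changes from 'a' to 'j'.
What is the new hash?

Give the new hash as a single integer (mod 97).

Answer: 22

Derivation:
val('a') = 1, val('j') = 10
Position k = 0, exponent = n-1-k = 4
B^4 mod M = 13^4 mod 97 = 43
Delta = (10 - 1) * 43 mod 97 = 96
New hash = (23 + 96) mod 97 = 22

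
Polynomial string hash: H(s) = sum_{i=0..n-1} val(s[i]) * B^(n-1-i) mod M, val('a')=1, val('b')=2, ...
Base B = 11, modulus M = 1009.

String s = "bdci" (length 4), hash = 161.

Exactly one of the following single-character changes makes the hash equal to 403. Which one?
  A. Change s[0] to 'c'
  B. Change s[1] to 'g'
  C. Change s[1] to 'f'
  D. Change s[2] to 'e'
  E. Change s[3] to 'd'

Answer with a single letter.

Option A: s[0]='b'->'c', delta=(3-2)*11^3 mod 1009 = 322, hash=161+322 mod 1009 = 483
Option B: s[1]='d'->'g', delta=(7-4)*11^2 mod 1009 = 363, hash=161+363 mod 1009 = 524
Option C: s[1]='d'->'f', delta=(6-4)*11^2 mod 1009 = 242, hash=161+242 mod 1009 = 403 <-- target
Option D: s[2]='c'->'e', delta=(5-3)*11^1 mod 1009 = 22, hash=161+22 mod 1009 = 183
Option E: s[3]='i'->'d', delta=(4-9)*11^0 mod 1009 = 1004, hash=161+1004 mod 1009 = 156

Answer: C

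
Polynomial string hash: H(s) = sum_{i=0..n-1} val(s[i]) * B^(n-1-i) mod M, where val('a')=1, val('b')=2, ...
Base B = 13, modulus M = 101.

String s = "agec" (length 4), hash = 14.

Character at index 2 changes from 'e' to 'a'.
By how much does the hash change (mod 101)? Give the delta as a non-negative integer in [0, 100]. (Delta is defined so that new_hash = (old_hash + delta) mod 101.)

Answer: 49

Derivation:
Delta formula: (val(new) - val(old)) * B^(n-1-k) mod M
  val('a') - val('e') = 1 - 5 = -4
  B^(n-1-k) = 13^1 mod 101 = 13
  Delta = -4 * 13 mod 101 = 49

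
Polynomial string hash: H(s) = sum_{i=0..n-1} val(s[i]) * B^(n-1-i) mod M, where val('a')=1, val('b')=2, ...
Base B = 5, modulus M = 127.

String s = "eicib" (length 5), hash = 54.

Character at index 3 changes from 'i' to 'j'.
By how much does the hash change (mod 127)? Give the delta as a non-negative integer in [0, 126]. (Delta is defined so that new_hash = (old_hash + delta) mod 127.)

Answer: 5

Derivation:
Delta formula: (val(new) - val(old)) * B^(n-1-k) mod M
  val('j') - val('i') = 10 - 9 = 1
  B^(n-1-k) = 5^1 mod 127 = 5
  Delta = 1 * 5 mod 127 = 5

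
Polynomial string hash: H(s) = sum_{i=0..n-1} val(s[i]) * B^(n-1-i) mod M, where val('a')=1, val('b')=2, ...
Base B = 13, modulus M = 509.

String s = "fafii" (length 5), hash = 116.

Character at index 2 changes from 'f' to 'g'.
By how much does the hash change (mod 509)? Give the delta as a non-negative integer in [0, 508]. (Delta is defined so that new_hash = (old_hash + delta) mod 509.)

Delta formula: (val(new) - val(old)) * B^(n-1-k) mod M
  val('g') - val('f') = 7 - 6 = 1
  B^(n-1-k) = 13^2 mod 509 = 169
  Delta = 1 * 169 mod 509 = 169

Answer: 169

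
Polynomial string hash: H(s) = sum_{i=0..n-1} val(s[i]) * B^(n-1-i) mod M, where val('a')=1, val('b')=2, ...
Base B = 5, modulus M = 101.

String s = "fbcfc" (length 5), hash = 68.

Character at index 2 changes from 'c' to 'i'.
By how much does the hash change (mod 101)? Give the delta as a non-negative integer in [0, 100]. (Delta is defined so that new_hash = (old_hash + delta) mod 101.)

Delta formula: (val(new) - val(old)) * B^(n-1-k) mod M
  val('i') - val('c') = 9 - 3 = 6
  B^(n-1-k) = 5^2 mod 101 = 25
  Delta = 6 * 25 mod 101 = 49

Answer: 49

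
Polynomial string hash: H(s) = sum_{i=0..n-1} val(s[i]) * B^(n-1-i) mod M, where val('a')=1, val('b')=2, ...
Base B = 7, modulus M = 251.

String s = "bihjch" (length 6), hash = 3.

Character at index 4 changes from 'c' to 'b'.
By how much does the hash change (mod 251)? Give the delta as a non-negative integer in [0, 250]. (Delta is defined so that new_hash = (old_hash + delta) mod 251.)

Answer: 244

Derivation:
Delta formula: (val(new) - val(old)) * B^(n-1-k) mod M
  val('b') - val('c') = 2 - 3 = -1
  B^(n-1-k) = 7^1 mod 251 = 7
  Delta = -1 * 7 mod 251 = 244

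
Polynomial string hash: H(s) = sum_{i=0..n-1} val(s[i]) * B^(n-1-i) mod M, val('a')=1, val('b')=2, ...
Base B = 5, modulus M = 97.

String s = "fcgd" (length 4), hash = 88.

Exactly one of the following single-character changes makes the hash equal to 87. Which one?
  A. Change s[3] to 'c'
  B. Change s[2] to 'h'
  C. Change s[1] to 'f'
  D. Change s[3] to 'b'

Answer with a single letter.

Option A: s[3]='d'->'c', delta=(3-4)*5^0 mod 97 = 96, hash=88+96 mod 97 = 87 <-- target
Option B: s[2]='g'->'h', delta=(8-7)*5^1 mod 97 = 5, hash=88+5 mod 97 = 93
Option C: s[1]='c'->'f', delta=(6-3)*5^2 mod 97 = 75, hash=88+75 mod 97 = 66
Option D: s[3]='d'->'b', delta=(2-4)*5^0 mod 97 = 95, hash=88+95 mod 97 = 86

Answer: A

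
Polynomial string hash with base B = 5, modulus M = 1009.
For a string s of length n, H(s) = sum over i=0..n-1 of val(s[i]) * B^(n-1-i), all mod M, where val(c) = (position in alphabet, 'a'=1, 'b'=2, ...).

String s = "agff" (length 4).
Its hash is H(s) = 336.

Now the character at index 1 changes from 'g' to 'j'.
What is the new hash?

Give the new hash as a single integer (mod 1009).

Answer: 411

Derivation:
val('g') = 7, val('j') = 10
Position k = 1, exponent = n-1-k = 2
B^2 mod M = 5^2 mod 1009 = 25
Delta = (10 - 7) * 25 mod 1009 = 75
New hash = (336 + 75) mod 1009 = 411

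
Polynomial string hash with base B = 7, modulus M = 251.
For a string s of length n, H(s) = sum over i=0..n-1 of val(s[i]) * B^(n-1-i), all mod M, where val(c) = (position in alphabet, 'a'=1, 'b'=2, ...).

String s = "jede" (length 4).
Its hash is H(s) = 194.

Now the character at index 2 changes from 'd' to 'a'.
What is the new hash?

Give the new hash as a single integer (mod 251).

val('d') = 4, val('a') = 1
Position k = 2, exponent = n-1-k = 1
B^1 mod M = 7^1 mod 251 = 7
Delta = (1 - 4) * 7 mod 251 = 230
New hash = (194 + 230) mod 251 = 173

Answer: 173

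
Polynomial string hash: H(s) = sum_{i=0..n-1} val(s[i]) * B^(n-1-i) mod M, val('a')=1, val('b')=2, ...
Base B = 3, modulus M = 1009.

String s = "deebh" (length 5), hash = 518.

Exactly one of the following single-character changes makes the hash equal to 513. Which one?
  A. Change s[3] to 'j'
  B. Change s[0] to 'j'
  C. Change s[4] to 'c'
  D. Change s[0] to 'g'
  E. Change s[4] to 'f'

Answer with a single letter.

Answer: C

Derivation:
Option A: s[3]='b'->'j', delta=(10-2)*3^1 mod 1009 = 24, hash=518+24 mod 1009 = 542
Option B: s[0]='d'->'j', delta=(10-4)*3^4 mod 1009 = 486, hash=518+486 mod 1009 = 1004
Option C: s[4]='h'->'c', delta=(3-8)*3^0 mod 1009 = 1004, hash=518+1004 mod 1009 = 513 <-- target
Option D: s[0]='d'->'g', delta=(7-4)*3^4 mod 1009 = 243, hash=518+243 mod 1009 = 761
Option E: s[4]='h'->'f', delta=(6-8)*3^0 mod 1009 = 1007, hash=518+1007 mod 1009 = 516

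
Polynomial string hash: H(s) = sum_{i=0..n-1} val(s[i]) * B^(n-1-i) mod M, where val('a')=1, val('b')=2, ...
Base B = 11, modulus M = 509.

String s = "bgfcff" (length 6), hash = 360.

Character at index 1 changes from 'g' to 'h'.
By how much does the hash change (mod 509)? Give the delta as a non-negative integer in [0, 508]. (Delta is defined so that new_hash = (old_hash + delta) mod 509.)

Delta formula: (val(new) - val(old)) * B^(n-1-k) mod M
  val('h') - val('g') = 8 - 7 = 1
  B^(n-1-k) = 11^4 mod 509 = 389
  Delta = 1 * 389 mod 509 = 389

Answer: 389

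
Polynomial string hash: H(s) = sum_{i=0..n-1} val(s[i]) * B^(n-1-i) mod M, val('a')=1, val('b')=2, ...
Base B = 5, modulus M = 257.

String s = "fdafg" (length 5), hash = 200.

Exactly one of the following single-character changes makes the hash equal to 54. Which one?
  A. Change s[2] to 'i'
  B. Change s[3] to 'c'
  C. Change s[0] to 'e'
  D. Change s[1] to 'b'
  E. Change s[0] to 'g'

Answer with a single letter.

Option A: s[2]='a'->'i', delta=(9-1)*5^2 mod 257 = 200, hash=200+200 mod 257 = 143
Option B: s[3]='f'->'c', delta=(3-6)*5^1 mod 257 = 242, hash=200+242 mod 257 = 185
Option C: s[0]='f'->'e', delta=(5-6)*5^4 mod 257 = 146, hash=200+146 mod 257 = 89
Option D: s[1]='d'->'b', delta=(2-4)*5^3 mod 257 = 7, hash=200+7 mod 257 = 207
Option E: s[0]='f'->'g', delta=(7-6)*5^4 mod 257 = 111, hash=200+111 mod 257 = 54 <-- target

Answer: E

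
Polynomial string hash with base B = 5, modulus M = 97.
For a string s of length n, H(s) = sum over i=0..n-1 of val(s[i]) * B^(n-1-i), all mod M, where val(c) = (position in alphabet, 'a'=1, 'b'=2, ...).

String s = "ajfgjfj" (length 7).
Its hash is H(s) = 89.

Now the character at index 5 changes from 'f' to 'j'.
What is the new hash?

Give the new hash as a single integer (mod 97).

Answer: 12

Derivation:
val('f') = 6, val('j') = 10
Position k = 5, exponent = n-1-k = 1
B^1 mod M = 5^1 mod 97 = 5
Delta = (10 - 6) * 5 mod 97 = 20
New hash = (89 + 20) mod 97 = 12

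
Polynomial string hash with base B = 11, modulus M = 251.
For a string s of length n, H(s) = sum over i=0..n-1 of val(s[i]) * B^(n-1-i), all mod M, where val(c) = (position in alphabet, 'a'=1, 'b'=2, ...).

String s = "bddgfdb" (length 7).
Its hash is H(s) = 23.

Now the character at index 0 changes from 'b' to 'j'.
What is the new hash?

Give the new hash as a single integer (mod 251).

val('b') = 2, val('j') = 10
Position k = 0, exponent = n-1-k = 6
B^6 mod M = 11^6 mod 251 = 3
Delta = (10 - 2) * 3 mod 251 = 24
New hash = (23 + 24) mod 251 = 47

Answer: 47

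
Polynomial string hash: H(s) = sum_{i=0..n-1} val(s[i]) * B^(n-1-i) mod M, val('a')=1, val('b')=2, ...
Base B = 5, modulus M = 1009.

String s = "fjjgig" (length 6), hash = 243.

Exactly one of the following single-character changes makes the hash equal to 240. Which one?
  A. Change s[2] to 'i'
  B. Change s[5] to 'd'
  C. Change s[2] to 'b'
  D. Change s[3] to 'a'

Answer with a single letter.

Option A: s[2]='j'->'i', delta=(9-10)*5^3 mod 1009 = 884, hash=243+884 mod 1009 = 118
Option B: s[5]='g'->'d', delta=(4-7)*5^0 mod 1009 = 1006, hash=243+1006 mod 1009 = 240 <-- target
Option C: s[2]='j'->'b', delta=(2-10)*5^3 mod 1009 = 9, hash=243+9 mod 1009 = 252
Option D: s[3]='g'->'a', delta=(1-7)*5^2 mod 1009 = 859, hash=243+859 mod 1009 = 93

Answer: B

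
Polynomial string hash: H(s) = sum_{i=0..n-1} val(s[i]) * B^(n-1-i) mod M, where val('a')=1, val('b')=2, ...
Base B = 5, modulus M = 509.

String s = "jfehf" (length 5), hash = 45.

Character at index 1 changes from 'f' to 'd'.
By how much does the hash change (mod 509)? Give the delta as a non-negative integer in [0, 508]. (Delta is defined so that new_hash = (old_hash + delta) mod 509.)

Answer: 259

Derivation:
Delta formula: (val(new) - val(old)) * B^(n-1-k) mod M
  val('d') - val('f') = 4 - 6 = -2
  B^(n-1-k) = 5^3 mod 509 = 125
  Delta = -2 * 125 mod 509 = 259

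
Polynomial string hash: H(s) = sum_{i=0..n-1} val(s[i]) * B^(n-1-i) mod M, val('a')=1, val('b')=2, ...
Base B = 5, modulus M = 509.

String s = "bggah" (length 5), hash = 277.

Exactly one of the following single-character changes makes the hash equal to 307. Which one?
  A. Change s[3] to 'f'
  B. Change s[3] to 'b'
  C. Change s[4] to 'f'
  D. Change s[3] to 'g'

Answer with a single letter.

Option A: s[3]='a'->'f', delta=(6-1)*5^1 mod 509 = 25, hash=277+25 mod 509 = 302
Option B: s[3]='a'->'b', delta=(2-1)*5^1 mod 509 = 5, hash=277+5 mod 509 = 282
Option C: s[4]='h'->'f', delta=(6-8)*5^0 mod 509 = 507, hash=277+507 mod 509 = 275
Option D: s[3]='a'->'g', delta=(7-1)*5^1 mod 509 = 30, hash=277+30 mod 509 = 307 <-- target

Answer: D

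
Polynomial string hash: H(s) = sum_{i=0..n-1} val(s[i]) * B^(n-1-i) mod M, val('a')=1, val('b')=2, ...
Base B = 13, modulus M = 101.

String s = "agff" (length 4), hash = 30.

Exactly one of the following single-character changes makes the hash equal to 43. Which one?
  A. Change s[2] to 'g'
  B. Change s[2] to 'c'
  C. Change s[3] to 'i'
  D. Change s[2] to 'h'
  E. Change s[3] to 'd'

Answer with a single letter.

Option A: s[2]='f'->'g', delta=(7-6)*13^1 mod 101 = 13, hash=30+13 mod 101 = 43 <-- target
Option B: s[2]='f'->'c', delta=(3-6)*13^1 mod 101 = 62, hash=30+62 mod 101 = 92
Option C: s[3]='f'->'i', delta=(9-6)*13^0 mod 101 = 3, hash=30+3 mod 101 = 33
Option D: s[2]='f'->'h', delta=(8-6)*13^1 mod 101 = 26, hash=30+26 mod 101 = 56
Option E: s[3]='f'->'d', delta=(4-6)*13^0 mod 101 = 99, hash=30+99 mod 101 = 28

Answer: A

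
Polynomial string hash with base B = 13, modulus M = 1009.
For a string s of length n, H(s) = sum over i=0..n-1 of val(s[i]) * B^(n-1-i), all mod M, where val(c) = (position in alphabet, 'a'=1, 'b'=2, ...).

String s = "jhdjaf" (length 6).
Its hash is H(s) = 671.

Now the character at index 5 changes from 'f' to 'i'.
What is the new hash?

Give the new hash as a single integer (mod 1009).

Answer: 674

Derivation:
val('f') = 6, val('i') = 9
Position k = 5, exponent = n-1-k = 0
B^0 mod M = 13^0 mod 1009 = 1
Delta = (9 - 6) * 1 mod 1009 = 3
New hash = (671 + 3) mod 1009 = 674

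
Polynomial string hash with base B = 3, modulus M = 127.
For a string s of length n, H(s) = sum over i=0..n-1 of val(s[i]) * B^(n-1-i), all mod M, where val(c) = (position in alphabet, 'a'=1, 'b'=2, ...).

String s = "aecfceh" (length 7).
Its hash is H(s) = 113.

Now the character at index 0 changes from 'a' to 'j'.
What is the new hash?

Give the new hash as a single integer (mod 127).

val('a') = 1, val('j') = 10
Position k = 0, exponent = n-1-k = 6
B^6 mod M = 3^6 mod 127 = 94
Delta = (10 - 1) * 94 mod 127 = 84
New hash = (113 + 84) mod 127 = 70

Answer: 70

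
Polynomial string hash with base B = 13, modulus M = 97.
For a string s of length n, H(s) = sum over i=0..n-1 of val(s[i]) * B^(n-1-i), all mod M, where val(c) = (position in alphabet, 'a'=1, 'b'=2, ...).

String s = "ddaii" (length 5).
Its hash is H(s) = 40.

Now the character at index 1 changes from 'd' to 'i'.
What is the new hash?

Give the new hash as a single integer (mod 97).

val('d') = 4, val('i') = 9
Position k = 1, exponent = n-1-k = 3
B^3 mod M = 13^3 mod 97 = 63
Delta = (9 - 4) * 63 mod 97 = 24
New hash = (40 + 24) mod 97 = 64

Answer: 64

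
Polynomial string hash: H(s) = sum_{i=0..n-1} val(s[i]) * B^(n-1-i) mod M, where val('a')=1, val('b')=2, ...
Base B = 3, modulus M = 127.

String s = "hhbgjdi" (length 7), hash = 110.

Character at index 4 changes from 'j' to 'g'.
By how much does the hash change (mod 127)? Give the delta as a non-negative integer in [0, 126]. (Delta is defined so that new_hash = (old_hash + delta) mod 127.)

Delta formula: (val(new) - val(old)) * B^(n-1-k) mod M
  val('g') - val('j') = 7 - 10 = -3
  B^(n-1-k) = 3^2 mod 127 = 9
  Delta = -3 * 9 mod 127 = 100

Answer: 100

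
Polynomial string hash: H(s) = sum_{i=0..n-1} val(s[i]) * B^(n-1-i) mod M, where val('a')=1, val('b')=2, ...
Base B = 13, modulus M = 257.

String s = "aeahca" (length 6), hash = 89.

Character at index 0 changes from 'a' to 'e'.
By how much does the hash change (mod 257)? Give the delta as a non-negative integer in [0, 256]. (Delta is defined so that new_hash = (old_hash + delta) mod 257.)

Delta formula: (val(new) - val(old)) * B^(n-1-k) mod M
  val('e') - val('a') = 5 - 1 = 4
  B^(n-1-k) = 13^5 mod 257 = 185
  Delta = 4 * 185 mod 257 = 226

Answer: 226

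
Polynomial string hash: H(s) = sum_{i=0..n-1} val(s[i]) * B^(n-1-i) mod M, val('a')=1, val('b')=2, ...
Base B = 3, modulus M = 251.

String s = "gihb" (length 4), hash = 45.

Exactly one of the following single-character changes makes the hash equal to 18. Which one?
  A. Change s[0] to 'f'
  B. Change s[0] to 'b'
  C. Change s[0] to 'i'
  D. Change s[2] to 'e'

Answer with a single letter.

Option A: s[0]='g'->'f', delta=(6-7)*3^3 mod 251 = 224, hash=45+224 mod 251 = 18 <-- target
Option B: s[0]='g'->'b', delta=(2-7)*3^3 mod 251 = 116, hash=45+116 mod 251 = 161
Option C: s[0]='g'->'i', delta=(9-7)*3^3 mod 251 = 54, hash=45+54 mod 251 = 99
Option D: s[2]='h'->'e', delta=(5-8)*3^1 mod 251 = 242, hash=45+242 mod 251 = 36

Answer: A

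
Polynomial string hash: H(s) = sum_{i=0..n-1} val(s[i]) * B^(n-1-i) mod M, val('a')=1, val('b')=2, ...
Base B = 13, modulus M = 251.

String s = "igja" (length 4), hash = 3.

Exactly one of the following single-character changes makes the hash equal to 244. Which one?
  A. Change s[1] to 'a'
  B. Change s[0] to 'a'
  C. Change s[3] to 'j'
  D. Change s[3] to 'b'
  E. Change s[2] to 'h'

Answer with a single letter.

Answer: A

Derivation:
Option A: s[1]='g'->'a', delta=(1-7)*13^2 mod 251 = 241, hash=3+241 mod 251 = 244 <-- target
Option B: s[0]='i'->'a', delta=(1-9)*13^3 mod 251 = 245, hash=3+245 mod 251 = 248
Option C: s[3]='a'->'j', delta=(10-1)*13^0 mod 251 = 9, hash=3+9 mod 251 = 12
Option D: s[3]='a'->'b', delta=(2-1)*13^0 mod 251 = 1, hash=3+1 mod 251 = 4
Option E: s[2]='j'->'h', delta=(8-10)*13^1 mod 251 = 225, hash=3+225 mod 251 = 228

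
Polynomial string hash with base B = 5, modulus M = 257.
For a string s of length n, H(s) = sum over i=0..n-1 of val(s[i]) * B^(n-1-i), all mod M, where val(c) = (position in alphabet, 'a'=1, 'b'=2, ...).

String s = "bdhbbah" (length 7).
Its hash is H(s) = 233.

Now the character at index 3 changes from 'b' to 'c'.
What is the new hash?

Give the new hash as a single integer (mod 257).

Answer: 101

Derivation:
val('b') = 2, val('c') = 3
Position k = 3, exponent = n-1-k = 3
B^3 mod M = 5^3 mod 257 = 125
Delta = (3 - 2) * 125 mod 257 = 125
New hash = (233 + 125) mod 257 = 101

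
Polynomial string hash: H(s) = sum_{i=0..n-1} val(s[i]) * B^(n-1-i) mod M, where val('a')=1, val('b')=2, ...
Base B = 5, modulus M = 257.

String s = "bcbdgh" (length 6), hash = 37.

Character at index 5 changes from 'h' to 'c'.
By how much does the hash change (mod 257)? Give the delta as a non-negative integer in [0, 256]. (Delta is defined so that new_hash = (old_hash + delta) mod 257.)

Delta formula: (val(new) - val(old)) * B^(n-1-k) mod M
  val('c') - val('h') = 3 - 8 = -5
  B^(n-1-k) = 5^0 mod 257 = 1
  Delta = -5 * 1 mod 257 = 252

Answer: 252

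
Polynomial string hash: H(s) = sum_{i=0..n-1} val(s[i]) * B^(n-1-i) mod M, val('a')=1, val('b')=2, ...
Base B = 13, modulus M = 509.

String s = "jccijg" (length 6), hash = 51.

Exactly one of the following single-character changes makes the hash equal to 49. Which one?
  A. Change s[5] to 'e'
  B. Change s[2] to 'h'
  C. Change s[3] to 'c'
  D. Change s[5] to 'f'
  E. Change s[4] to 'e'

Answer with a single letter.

Option A: s[5]='g'->'e', delta=(5-7)*13^0 mod 509 = 507, hash=51+507 mod 509 = 49 <-- target
Option B: s[2]='c'->'h', delta=(8-3)*13^3 mod 509 = 296, hash=51+296 mod 509 = 347
Option C: s[3]='i'->'c', delta=(3-9)*13^2 mod 509 = 4, hash=51+4 mod 509 = 55
Option D: s[5]='g'->'f', delta=(6-7)*13^0 mod 509 = 508, hash=51+508 mod 509 = 50
Option E: s[4]='j'->'e', delta=(5-10)*13^1 mod 509 = 444, hash=51+444 mod 509 = 495

Answer: A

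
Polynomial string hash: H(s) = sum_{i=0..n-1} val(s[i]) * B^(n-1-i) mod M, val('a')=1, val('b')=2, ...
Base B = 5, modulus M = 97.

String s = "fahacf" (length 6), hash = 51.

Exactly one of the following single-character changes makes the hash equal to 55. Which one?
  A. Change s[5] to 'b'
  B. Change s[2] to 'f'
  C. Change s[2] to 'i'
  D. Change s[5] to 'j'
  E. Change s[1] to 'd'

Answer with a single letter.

Option A: s[5]='f'->'b', delta=(2-6)*5^0 mod 97 = 93, hash=51+93 mod 97 = 47
Option B: s[2]='h'->'f', delta=(6-8)*5^3 mod 97 = 41, hash=51+41 mod 97 = 92
Option C: s[2]='h'->'i', delta=(9-8)*5^3 mod 97 = 28, hash=51+28 mod 97 = 79
Option D: s[5]='f'->'j', delta=(10-6)*5^0 mod 97 = 4, hash=51+4 mod 97 = 55 <-- target
Option E: s[1]='a'->'d', delta=(4-1)*5^4 mod 97 = 32, hash=51+32 mod 97 = 83

Answer: D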